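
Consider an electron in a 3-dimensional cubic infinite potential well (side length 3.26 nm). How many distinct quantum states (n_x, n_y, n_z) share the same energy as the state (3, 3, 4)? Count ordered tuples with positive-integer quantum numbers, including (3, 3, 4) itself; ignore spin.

degeneracy = 3

The level has n_x² + n_y² + n_z² = 34. The ordered positive-integer solutions are (3, 3, 4), (3, 4, 3), (4, 3, 3).
That gives 3 states.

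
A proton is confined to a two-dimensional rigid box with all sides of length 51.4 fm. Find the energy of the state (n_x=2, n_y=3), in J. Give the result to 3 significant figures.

E = 1.61×10^-13 J

For a 2D rectangular well E = (h²/8m_p)·Σ n_i²/L_i² = (6.626×10^-34)²/(8·1.673×10^-27) · [2²/(51.4 fm)² + 3²/(51.4 fm)²].
Evaluating gives E = 1.61×10^-13 J.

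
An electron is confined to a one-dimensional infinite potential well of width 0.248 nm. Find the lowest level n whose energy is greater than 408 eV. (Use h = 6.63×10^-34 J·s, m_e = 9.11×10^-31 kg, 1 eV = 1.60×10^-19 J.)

E_1 = h²/(8m_eL²) = 9.807×10^-19 J = 6.129 eV.
Need n² > 408/6.129 = 66.57, i.e. n > 8.159.
The smallest integer satisfying this is n = 9.

n = 9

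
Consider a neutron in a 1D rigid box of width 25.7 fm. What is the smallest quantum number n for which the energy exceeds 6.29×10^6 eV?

E_1 = h²/(8m_nL²) = 4.961×10^-14 J = 3.097×10^5 eV.
Need n² > 6.29×10^6/3.097×10^5 = 20.31, i.e. n > 4.507.
The smallest integer satisfying this is n = 5.

n = 5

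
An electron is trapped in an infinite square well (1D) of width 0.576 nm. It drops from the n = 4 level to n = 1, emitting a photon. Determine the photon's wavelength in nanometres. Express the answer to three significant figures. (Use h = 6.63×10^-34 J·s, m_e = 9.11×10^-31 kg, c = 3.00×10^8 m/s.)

E_1 = h²/(8m_eL²) = 1.818×10^-19 J, so ΔE = (4² − 1²)E_1 = 2.727×10^-18 J.
λ = hc/ΔE = (6.63×10^-34·3.00×10^8)/2.727×10^-18 = 7.29×10^-8 m = 72.9 nm.

λ = 72.9 nm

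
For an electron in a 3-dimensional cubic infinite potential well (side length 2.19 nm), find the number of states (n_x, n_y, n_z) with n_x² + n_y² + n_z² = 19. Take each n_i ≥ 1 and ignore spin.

degeneracy = 3

The level has n_x² + n_y² + n_z² = 19. The ordered positive-integer solutions are (1, 3, 3), (3, 1, 3), (3, 3, 1).
That gives 3 states.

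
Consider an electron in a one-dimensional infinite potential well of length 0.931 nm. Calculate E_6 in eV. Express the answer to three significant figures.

E_6 = 15.6 eV

For an infinite well E_n = n²h²/(8m_eL²), so E_1 = h²/(8m_eL²) = (6.626×10^-34)²/(8·9.109×10^-31·(9.31×10^-10 m)²) = 6.951×10^-20 J.
Then E_6 = 6²·E_1 = 36·6.951×10^-20 J = 2.502×10^-18 J.
Converting, E_6 = 2.502×10^-18 J / (1.602×10^-19 J/eV) = 15.6 eV.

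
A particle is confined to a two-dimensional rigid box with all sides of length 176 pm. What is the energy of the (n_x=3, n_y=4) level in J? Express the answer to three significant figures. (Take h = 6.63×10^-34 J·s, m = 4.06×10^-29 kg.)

For a 2D rectangular well E = (h²/8m)·Σ n_i²/L_i² = (6.63×10^-34)²/(8·4.06×10^-29) · [3²/(176 pm)² + 4²/(176 pm)²].
Evaluating gives E = 1.09×10^-18 J.

E = 1.09×10^-18 J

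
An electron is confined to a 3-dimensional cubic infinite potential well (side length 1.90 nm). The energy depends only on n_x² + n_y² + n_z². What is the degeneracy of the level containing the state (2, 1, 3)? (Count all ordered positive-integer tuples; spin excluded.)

degeneracy = 6

The level has n_x² + n_y² + n_z² = 14. The ordered positive-integer solutions are (1, 2, 3), (1, 3, 2), (2, 1, 3), (2, 3, 1), (3, 1, 2), (3, 2, 1).
That gives 6 states.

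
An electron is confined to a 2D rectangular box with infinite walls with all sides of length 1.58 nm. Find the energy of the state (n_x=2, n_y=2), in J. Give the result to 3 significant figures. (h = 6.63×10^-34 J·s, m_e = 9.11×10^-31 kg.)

E = 1.93×10^-19 J

For a 2D rectangular well E = (h²/8m_e)·Σ n_i²/L_i² = (6.63×10^-34)²/(8·9.11×10^-31) · [2²/(1.58 nm)² + 2²/(1.58 nm)²].
Evaluating gives E = 1.93×10^-19 J.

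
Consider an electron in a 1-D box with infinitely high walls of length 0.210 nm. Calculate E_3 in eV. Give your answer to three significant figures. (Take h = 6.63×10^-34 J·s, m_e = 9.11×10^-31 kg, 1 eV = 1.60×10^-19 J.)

E_3 = 76.9 eV

For an infinite well E_n = n²h²/(8m_eL²), so E_1 = h²/(8m_eL²) = (6.63×10^-34)²/(8·9.11×10^-31·(2.10×10^-10 m)²) = 1.368×10^-18 J.
Then E_3 = 3²·E_1 = 9·1.368×10^-18 J = 1.231×10^-17 J.
Converting, E_3 = 1.231×10^-17 J / (1.60×10^-19 J/eV) = 76.9 eV.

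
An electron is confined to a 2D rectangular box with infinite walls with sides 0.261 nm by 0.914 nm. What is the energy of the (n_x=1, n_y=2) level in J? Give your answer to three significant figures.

For a 2D rectangular well E = (h²/8m_e)·Σ n_i²/L_i² = (6.626×10^-34)²/(8·9.109×10^-31) · [1²/(0.261 nm)² + 2²/(0.914 nm)²].
Evaluating gives E = 1.17×10^-18 J.

E = 1.17×10^-18 J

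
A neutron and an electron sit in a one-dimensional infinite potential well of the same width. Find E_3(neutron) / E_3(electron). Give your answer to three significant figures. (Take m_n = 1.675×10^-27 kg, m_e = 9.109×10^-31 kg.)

E_n ∝ 1/m at fixed n and L, so the ratio is m_e/m_n = 9.109×10^-31/1.675×10^-27 = 5.44×10^-4.

5.44×10^-4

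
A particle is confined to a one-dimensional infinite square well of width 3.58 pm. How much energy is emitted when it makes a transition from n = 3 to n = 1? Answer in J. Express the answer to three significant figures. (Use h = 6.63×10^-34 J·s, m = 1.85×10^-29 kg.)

|ΔE| = 1.85×10^-15 J

E_1 = h²/(8mL²) = 2.317×10^-16 J.
|ΔE| = |3² − 1²|·E_1 = 8·2.317×10^-16 J = 1.85×10^-15 J.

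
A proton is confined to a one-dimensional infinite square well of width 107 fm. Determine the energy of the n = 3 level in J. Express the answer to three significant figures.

E_3 = 2.58×10^-14 J

For an infinite well E_n = n²h²/(8m_pL²), so E_1 = h²/(8m_pL²) = (6.626×10^-34)²/(8·1.673×10^-27·(1.07×10^-13 m)²) = 2.865×10^-15 J.
Then E_3 = 3²·E_1 = 9·2.865×10^-15 J = 2.58×10^-14 J.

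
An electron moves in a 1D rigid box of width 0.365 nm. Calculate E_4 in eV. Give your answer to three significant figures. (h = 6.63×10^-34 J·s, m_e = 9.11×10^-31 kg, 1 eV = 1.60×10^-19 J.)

E_4 = 45.3 eV

For an infinite well E_n = n²h²/(8m_eL²), so E_1 = h²/(8m_eL²) = (6.63×10^-34)²/(8·9.11×10^-31·(3.65×10^-10 m)²) = 4.527×10^-19 J.
Then E_4 = 4²·E_1 = 16·4.527×10^-19 J = 7.243×10^-18 J.
Converting, E_4 = 7.243×10^-18 J / (1.60×10^-19 J/eV) = 45.3 eV.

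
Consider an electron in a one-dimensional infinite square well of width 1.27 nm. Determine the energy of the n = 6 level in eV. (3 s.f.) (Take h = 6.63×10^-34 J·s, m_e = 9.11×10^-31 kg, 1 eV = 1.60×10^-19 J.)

For an infinite well E_n = n²h²/(8m_eL²), so E_1 = h²/(8m_eL²) = (6.63×10^-34)²/(8·9.11×10^-31·(1.27×10^-9 m)²) = 3.739×10^-20 J.
Then E_6 = 6²·E_1 = 36·3.739×10^-20 J = 1.346×10^-18 J.
Converting, E_6 = 1.346×10^-18 J / (1.60×10^-19 J/eV) = 8.41 eV.

E_6 = 8.41 eV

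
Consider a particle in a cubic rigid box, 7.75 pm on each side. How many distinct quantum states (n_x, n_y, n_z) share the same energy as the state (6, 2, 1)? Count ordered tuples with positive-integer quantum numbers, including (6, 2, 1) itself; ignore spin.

The level has n_x² + n_y² + n_z² = 41. The ordered positive-integer solutions are (1, 2, 6), (1, 6, 2), (2, 1, 6), (2, 6, 1), (3, 4, 4), (4, 3, 4), (4, 4, 3), (6, 1, 2), (6, 2, 1).
That gives 9 states.

degeneracy = 9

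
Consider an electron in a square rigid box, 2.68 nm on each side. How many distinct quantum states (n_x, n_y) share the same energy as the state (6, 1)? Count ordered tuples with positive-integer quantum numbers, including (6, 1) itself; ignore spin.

degeneracy = 2

The level has n_x² + n_y² = 37. The ordered positive-integer solutions are (1, 6), (6, 1).
That gives 2 states.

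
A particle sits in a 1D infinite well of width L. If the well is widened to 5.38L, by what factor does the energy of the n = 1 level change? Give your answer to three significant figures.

E_n ∝ 1/L², so the energy scales by 1/5.38² = 0.0345.

0.0345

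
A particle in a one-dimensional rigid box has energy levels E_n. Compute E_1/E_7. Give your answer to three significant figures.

0.0204

E_n ∝ n², so E_1/E_7 = 1²/7² = 1/49 = 0.0204.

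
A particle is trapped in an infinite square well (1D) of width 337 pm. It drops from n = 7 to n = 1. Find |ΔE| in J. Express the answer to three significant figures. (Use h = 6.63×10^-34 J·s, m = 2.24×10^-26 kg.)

E_1 = h²/(8mL²) = 2.160×10^-23 J.
|ΔE| = |7² − 1²|·E_1 = 48·2.160×10^-23 J = 1.04×10^-21 J.

|ΔE| = 1.04×10^-21 J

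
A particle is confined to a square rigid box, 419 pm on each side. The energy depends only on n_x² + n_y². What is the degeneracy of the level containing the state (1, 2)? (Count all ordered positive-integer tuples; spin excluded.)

The level has n_x² + n_y² = 5. The ordered positive-integer solutions are (1, 2), (2, 1).
That gives 2 states.

degeneracy = 2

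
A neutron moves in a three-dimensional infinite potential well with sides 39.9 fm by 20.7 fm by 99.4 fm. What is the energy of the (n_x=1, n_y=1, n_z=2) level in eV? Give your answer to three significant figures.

For a 3D rectangular well E = (h²/8m_n)·Σ n_i²/L_i² = (6.626×10^-34)²/(8·1.675×10^-27) · [1²/(39.9 fm)² + 1²/(20.7 fm)² + 2²/(99.4 fm)²].
Evaluating gives E = 1.103×10^-13 J = 6.89×10^5 eV.

E = 6.89×10^5 eV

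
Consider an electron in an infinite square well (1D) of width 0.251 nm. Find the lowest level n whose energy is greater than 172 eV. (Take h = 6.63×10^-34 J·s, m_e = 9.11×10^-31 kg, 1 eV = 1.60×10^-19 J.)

E_1 = h²/(8m_eL²) = 9.574×10^-19 J = 5.984 eV.
Need n² > 172/5.984 = 28.74, i.e. n > 5.361.
The smallest integer satisfying this is n = 6.

n = 6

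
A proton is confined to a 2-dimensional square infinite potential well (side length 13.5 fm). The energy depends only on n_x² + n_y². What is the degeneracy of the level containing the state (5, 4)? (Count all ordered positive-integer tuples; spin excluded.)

degeneracy = 2

The level has n_x² + n_y² = 41. The ordered positive-integer solutions are (4, 5), (5, 4).
That gives 2 states.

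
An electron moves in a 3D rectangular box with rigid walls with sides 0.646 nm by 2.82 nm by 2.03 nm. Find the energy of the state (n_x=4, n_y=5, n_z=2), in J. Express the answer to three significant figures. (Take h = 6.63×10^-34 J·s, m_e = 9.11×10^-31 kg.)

E = 2.56×10^-18 J

For a 3D rectangular well E = (h²/8m_e)·Σ n_i²/L_i² = (6.63×10^-34)²/(8·9.11×10^-31) · [4²/(0.646 nm)² + 5²/(2.82 nm)² + 2²/(2.03 nm)²].
Evaluating gives E = 2.56×10^-18 J.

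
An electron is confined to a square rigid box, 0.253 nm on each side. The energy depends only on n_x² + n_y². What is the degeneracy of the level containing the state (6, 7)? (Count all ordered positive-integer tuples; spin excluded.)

The level has n_x² + n_y² = 85. The ordered positive-integer solutions are (2, 9), (6, 7), (7, 6), (9, 2).
That gives 4 states.

degeneracy = 4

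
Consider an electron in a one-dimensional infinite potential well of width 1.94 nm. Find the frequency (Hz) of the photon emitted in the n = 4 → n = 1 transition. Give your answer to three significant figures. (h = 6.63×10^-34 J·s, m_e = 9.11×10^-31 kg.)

f = 3.63×10^14 Hz

E_1 = h²/(8m_eL²) = 1.603×10^-20 J and ΔE = (4² − 1²)E_1 = 2.404×10^-19 J.
f = ΔE/h = 2.404×10^-19/6.63×10^-34 = 3.63×10^14 Hz.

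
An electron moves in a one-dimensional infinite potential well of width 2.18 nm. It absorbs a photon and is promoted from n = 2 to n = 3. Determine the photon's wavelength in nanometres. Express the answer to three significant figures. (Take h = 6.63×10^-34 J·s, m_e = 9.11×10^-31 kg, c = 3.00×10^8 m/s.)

E_1 = h²/(8m_eL²) = 1.269×10^-20 J, so ΔE = (3² − 2²)E_1 = 6.345×10^-20 J.
λ = hc/ΔE = (6.63×10^-34·3.00×10^8)/6.345×10^-20 = 3.13×10^-6 m = 3.13×10^3 nm.

λ = 3.13×10^3 nm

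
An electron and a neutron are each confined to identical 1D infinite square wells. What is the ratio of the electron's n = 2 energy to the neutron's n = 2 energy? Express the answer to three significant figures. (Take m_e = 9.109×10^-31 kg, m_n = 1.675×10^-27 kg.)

E_n ∝ 1/m at fixed n and L, so the ratio is m_n/m_e = 1.675×10^-27/9.109×10^-31 = 1.84×10^3.

1.84×10^3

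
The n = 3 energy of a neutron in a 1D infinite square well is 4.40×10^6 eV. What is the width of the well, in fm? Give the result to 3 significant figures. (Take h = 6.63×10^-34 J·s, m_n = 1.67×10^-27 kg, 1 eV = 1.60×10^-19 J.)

L = 20.5 fm

From E_n = n²h²/(8m_nL²), L = n·h/√(8m_nE_n).
E_3 = 4.40×10^6 eV = 7.040×10^-13 J, so L = 3·6.63×10^-34/√(8·1.67×10^-27·7.040×10^-13) = 2.05×10^-14 m = 20.5 fm.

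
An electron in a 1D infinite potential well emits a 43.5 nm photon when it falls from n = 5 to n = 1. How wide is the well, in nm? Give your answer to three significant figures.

The photon carries ΔE = hc/λ = 6.626×10^-34·2.998×10^8/4.35×10^-8 m = 4.567×10^-18 J.
Since ΔE = (5² − 1²)E_1, E_1 = 1.903×10^-19 J, and L = h/√(8m_eE_1) = 5.63×10^-10 m = 0.563 nm.

L = 0.563 nm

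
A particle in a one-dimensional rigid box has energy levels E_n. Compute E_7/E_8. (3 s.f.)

E_n ∝ n², so E_7/E_8 = 7²/8² = 49/64 = 0.766.

0.766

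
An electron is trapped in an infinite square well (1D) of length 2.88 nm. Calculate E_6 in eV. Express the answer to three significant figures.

For an infinite well E_n = n²h²/(8m_eL²), so E_1 = h²/(8m_eL²) = (6.626×10^-34)²/(8·9.109×10^-31·(2.88×10^-9 m)²) = 7.264×10^-21 J.
Then E_6 = 6²·E_1 = 36·7.264×10^-21 J = 2.615×10^-19 J.
Converting, E_6 = 2.615×10^-19 J / (1.602×10^-19 J/eV) = 1.63 eV.

E_6 = 1.63 eV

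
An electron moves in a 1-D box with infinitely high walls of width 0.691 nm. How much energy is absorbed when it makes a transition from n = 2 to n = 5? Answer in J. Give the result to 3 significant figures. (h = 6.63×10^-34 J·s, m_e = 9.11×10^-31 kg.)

|ΔE| = 2.65×10^-18 J

E_1 = h²/(8m_eL²) = 1.263×10^-19 J.
|ΔE| = |2² − 5²|·E_1 = 21·1.263×10^-19 J = 2.65×10^-18 J.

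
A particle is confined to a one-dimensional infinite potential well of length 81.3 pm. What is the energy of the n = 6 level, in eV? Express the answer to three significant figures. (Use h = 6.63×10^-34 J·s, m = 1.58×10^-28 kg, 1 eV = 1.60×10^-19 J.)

E_6 = 11.8 eV

For an infinite well E_n = n²h²/(8mL²), so E_1 = h²/(8mL²) = (6.63×10^-34)²/(8·1.58×10^-28·(8.13×10^-11 m)²) = 5.261×10^-20 J.
Then E_6 = 6²·E_1 = 36·5.261×10^-20 J = 1.894×10^-18 J.
Converting, E_6 = 1.894×10^-18 J / (1.60×10^-19 J/eV) = 11.8 eV.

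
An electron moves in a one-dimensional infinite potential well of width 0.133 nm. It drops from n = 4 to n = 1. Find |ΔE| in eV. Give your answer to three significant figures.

E_1 = h²/(8m_eL²) = 3.406×10^-18 J.
|ΔE| = |4² − 1²|·E_1 = 15·3.406×10^-18 J = 5.109×10^-17 J = 319 eV.

|ΔE| = 319 eV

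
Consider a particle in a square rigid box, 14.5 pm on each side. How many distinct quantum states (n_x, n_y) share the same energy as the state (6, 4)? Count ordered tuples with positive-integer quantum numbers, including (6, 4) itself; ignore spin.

degeneracy = 2

The level has n_x² + n_y² = 52. The ordered positive-integer solutions are (4, 6), (6, 4).
That gives 2 states.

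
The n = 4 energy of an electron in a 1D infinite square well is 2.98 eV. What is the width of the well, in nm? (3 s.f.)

From E_n = n²h²/(8m_eL²), L = n·h/√(8m_eE_n).
E_4 = 2.98 eV = 4.774×10^-19 J, so L = 4·6.626×10^-34/√(8·9.109×10^-31·4.774×10^-19) = 1.42×10^-9 m = 1.42 nm.

L = 1.42 nm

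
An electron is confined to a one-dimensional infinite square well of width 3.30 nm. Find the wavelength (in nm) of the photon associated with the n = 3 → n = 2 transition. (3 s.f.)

λ = 7.18×10^3 nm

E_1 = h²/(8m_eL²) = 5.532×10^-21 J, so ΔE = (3² − 2²)E_1 = 2.766×10^-20 J.
λ = hc/ΔE = (6.626×10^-34·2.998×10^8)/2.766×10^-20 = 7.18×10^-6 m = 7.18×10^3 nm.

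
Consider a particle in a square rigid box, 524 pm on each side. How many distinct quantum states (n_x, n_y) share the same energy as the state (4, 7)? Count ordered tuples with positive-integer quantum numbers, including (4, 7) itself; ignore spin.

The level has n_x² + n_y² = 65. The ordered positive-integer solutions are (1, 8), (4, 7), (7, 4), (8, 1).
That gives 4 states.

degeneracy = 4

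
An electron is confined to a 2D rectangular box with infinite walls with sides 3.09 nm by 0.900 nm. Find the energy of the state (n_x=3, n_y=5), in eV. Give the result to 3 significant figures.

E = 12.0 eV

For a 2D rectangular well E = (h²/8m_e)·Σ n_i²/L_i² = (6.626×10^-34)²/(8·9.109×10^-31) · [3²/(3.09 nm)² + 5²/(0.900 nm)²].
Evaluating gives E = 1.916×10^-18 J = 12.0 eV.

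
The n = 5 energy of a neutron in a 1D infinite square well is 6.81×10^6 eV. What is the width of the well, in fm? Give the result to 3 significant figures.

From E_n = n²h²/(8m_nL²), L = n·h/√(8m_nE_n).
E_5 = 6.81×10^6 eV = 1.091×10^-12 J, so L = 5·6.626×10^-34/√(8·1.675×10^-27·1.091×10^-12) = 2.74×10^-14 m = 27.4 fm.

L = 27.4 fm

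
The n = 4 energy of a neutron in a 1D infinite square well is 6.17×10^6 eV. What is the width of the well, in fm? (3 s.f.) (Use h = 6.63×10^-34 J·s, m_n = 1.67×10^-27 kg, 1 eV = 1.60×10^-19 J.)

L = 23.1 fm

From E_n = n²h²/(8m_nL²), L = n·h/√(8m_nE_n).
E_4 = 6.17×10^6 eV = 9.872×10^-13 J, so L = 4·6.63×10^-34/√(8·1.67×10^-27·9.872×10^-13) = 2.31×10^-14 m = 23.1 fm.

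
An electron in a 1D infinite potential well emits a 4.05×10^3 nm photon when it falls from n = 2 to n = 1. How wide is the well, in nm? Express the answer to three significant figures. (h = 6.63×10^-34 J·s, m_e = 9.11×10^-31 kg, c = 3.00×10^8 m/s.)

The photon carries ΔE = hc/λ = 6.63×10^-34·3.00×10^8/4.05×10^-6 m = 4.911×10^-20 J.
Since ΔE = (2² − 1²)E_1, E_1 = 1.637×10^-20 J, and L = h/√(8m_eE_1) = 1.92×10^-9 m = 1.92 nm.

L = 1.92 nm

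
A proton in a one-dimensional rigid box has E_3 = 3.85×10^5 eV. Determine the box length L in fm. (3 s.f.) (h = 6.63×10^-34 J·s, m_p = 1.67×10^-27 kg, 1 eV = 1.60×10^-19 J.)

L = 69.3 fm

From E_n = n²h²/(8m_pL²), L = n·h/√(8m_pE_n).
E_3 = 3.85×10^5 eV = 6.160×10^-14 J, so L = 3·6.63×10^-34/√(8·1.67×10^-27·6.160×10^-14) = 6.93×10^-14 m = 69.3 fm.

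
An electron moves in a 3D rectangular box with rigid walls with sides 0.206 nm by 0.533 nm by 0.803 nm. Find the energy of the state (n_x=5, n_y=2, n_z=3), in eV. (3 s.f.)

For a 3D rectangular well E = (h²/8m_e)·Σ n_i²/L_i² = (6.626×10^-34)²/(8·9.109×10^-31) · [5²/(0.206 nm)² + 2²/(0.533 nm)² + 3²/(0.803 nm)²].
Evaluating gives E = 3.718×10^-17 J = 232 eV.

E = 232 eV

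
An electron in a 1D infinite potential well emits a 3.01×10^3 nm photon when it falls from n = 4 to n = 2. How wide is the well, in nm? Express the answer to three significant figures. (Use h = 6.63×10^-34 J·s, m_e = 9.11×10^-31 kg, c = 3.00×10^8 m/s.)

The photon carries ΔE = hc/λ = 6.63×10^-34·3.00×10^8/3.01×10^-6 m = 6.608×10^-20 J.
Since ΔE = (4² − 2²)E_1, E_1 = 5.507×10^-21 J, and L = h/√(8m_eE_1) = 3.31×10^-9 m = 3.31 nm.

L = 3.31 nm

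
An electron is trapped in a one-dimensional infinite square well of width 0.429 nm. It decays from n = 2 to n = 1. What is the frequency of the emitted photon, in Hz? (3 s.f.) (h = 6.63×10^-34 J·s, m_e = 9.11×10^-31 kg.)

f = 1.48×10^15 Hz

E_1 = h²/(8m_eL²) = 3.277×10^-19 J and ΔE = (2² − 1²)E_1 = 9.831×10^-19 J.
f = ΔE/h = 9.831×10^-19/6.63×10^-34 = 1.48×10^15 Hz.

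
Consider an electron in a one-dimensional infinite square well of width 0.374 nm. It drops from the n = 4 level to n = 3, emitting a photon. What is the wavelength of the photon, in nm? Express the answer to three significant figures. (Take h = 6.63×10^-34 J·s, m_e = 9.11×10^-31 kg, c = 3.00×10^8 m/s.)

λ = 65.9 nm

E_1 = h²/(8m_eL²) = 4.312×10^-19 J, so ΔE = (4² − 3²)E_1 = 3.018×10^-18 J.
λ = hc/ΔE = (6.63×10^-34·3.00×10^8)/3.018×10^-18 = 6.59×10^-8 m = 65.9 nm.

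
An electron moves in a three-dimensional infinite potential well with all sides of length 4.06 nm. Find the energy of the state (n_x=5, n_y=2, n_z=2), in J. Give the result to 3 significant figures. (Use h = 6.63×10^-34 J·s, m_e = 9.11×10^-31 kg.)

For a 3D rectangular well E = (h²/8m_e)·Σ n_i²/L_i² = (6.63×10^-34)²/(8·9.11×10^-31) · [5²/(4.06 nm)² + 2²/(4.06 nm)² + 2²/(4.06 nm)²].
Evaluating gives E = 1.21×10^-19 J.

E = 1.21×10^-19 J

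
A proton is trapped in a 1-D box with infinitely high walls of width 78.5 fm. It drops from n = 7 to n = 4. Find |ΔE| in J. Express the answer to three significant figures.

E_1 = h²/(8m_pL²) = 5.323×10^-15 J.
|ΔE| = |7² − 4²|·E_1 = 33·5.323×10^-15 J = 1.76×10^-13 J.

|ΔE| = 1.76×10^-13 J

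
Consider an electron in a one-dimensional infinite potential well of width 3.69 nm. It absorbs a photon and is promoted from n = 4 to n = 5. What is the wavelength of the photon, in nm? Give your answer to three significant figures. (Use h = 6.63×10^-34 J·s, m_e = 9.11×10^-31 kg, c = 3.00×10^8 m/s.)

E_1 = h²/(8m_eL²) = 4.430×10^-21 J, so ΔE = (5² − 4²)E_1 = 3.987×10^-20 J.
λ = hc/ΔE = (6.63×10^-34·3.00×10^8)/3.987×10^-20 = 4.99×10^-6 m = 4.99×10^3 nm.

λ = 4.99×10^3 nm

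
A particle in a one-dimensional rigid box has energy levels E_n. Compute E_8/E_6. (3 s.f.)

1.78

E_n ∝ n², so E_8/E_6 = 8²/6² = 64/36 = 1.78.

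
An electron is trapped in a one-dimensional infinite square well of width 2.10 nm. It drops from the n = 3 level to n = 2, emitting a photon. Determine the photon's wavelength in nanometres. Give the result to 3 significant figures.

E_1 = h²/(8m_eL²) = 1.366×10^-20 J, so ΔE = (3² − 2²)E_1 = 6.830×10^-20 J.
λ = hc/ΔE = (6.626×10^-34·2.998×10^8)/6.830×10^-20 = 2.91×10^-6 m = 2.91×10^3 nm.

λ = 2.91×10^3 nm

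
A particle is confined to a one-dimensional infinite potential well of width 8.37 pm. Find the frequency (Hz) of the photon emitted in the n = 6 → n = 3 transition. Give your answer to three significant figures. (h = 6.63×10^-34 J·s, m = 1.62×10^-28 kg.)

E_1 = h²/(8mL²) = 4.841×10^-18 J and ΔE = (6² − 3²)E_1 = 1.307×10^-16 J.
f = ΔE/h = 1.307×10^-16/6.63×10^-34 = 1.97×10^17 Hz.

f = 1.97×10^17 Hz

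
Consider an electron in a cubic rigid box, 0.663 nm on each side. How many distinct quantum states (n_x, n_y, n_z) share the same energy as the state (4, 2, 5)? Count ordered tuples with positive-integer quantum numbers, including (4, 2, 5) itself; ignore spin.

degeneracy = 6

The level has n_x² + n_y² + n_z² = 45. The ordered positive-integer solutions are (2, 4, 5), (2, 5, 4), (4, 2, 5), (4, 5, 2), (5, 2, 4), (5, 4, 2).
That gives 6 states.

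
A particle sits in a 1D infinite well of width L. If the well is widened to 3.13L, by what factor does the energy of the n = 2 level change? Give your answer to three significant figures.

E_n ∝ 1/L², so the energy scales by 1/3.13² = 0.102.

0.102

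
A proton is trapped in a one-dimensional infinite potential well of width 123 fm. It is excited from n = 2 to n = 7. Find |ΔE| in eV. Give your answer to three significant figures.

|ΔE| = 6.09×10^5 eV

E_1 = h²/(8m_pL²) = 2.168×10^-15 J.
|ΔE| = |2² − 7²|·E_1 = 45·2.168×10^-15 J = 9.756×10^-14 J = 6.09×10^5 eV.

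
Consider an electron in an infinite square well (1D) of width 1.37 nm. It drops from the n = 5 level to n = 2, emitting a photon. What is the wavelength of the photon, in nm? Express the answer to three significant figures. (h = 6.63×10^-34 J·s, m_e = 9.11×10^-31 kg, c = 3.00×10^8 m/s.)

E_1 = h²/(8m_eL²) = 3.213×10^-20 J, so ΔE = (5² − 2²)E_1 = 6.747×10^-19 J.
λ = hc/ΔE = (6.63×10^-34·3.00×10^8)/6.747×10^-19 = 2.95×10^-7 m = 295 nm.

λ = 295 nm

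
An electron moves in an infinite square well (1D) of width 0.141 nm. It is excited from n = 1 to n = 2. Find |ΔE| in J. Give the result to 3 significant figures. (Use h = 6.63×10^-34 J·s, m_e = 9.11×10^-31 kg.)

|ΔE| = 9.10×10^-18 J

E_1 = h²/(8m_eL²) = 3.034×10^-18 J.
|ΔE| = |1² − 2²|·E_1 = 3·3.034×10^-18 J = 9.10×10^-18 J.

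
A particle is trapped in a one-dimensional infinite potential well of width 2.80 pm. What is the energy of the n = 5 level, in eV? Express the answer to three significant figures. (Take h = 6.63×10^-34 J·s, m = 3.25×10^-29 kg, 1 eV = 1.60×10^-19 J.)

For an infinite well E_n = n²h²/(8mL²), so E_1 = h²/(8mL²) = (6.63×10^-34)²/(8·3.25×10^-29·(2.80×10^-12 m)²) = 2.156×10^-16 J.
Then E_5 = 5²·E_1 = 25·2.156×10^-16 J = 5.390×10^-15 J.
Converting, E_5 = 5.390×10^-15 J / (1.60×10^-19 J/eV) = 3.37×10^4 eV.

E_5 = 3.37×10^4 eV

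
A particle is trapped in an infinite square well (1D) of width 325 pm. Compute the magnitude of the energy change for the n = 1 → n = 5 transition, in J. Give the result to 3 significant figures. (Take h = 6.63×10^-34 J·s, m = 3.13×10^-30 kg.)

E_1 = h²/(8mL²) = 1.662×10^-19 J.
|ΔE| = |1² − 5²|·E_1 = 24·1.662×10^-19 J = 3.99×10^-18 J.

|ΔE| = 3.99×10^-18 J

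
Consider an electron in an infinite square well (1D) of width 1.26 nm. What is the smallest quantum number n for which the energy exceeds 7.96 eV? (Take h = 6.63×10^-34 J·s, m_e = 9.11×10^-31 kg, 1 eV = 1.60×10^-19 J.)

n = 6

E_1 = h²/(8m_eL²) = 3.799×10^-20 J = 0.2374 eV.
Need n² > 7.96/0.2374 = 33.53, i.e. n > 5.791.
The smallest integer satisfying this is n = 6.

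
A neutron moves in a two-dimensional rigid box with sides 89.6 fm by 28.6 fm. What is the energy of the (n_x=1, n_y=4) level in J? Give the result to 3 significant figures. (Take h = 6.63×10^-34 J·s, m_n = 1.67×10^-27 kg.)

E = 6.48×10^-13 J

For a 2D rectangular well E = (h²/8m_n)·Σ n_i²/L_i² = (6.63×10^-34)²/(8·1.67×10^-27) · [1²/(89.6 fm)² + 4²/(28.6 fm)²].
Evaluating gives E = 6.48×10^-13 J.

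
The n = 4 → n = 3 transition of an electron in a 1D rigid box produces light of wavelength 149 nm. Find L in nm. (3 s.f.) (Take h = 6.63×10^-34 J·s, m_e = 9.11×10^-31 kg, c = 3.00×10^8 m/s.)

L = 0.562 nm

The photon carries ΔE = hc/λ = 6.63×10^-34·3.00×10^8/1.49×10^-7 m = 1.335×10^-18 J.
Since ΔE = (4² − 3²)E_1, E_1 = 1.907×10^-19 J, and L = h/√(8m_eE_1) = 5.62×10^-10 m = 0.562 nm.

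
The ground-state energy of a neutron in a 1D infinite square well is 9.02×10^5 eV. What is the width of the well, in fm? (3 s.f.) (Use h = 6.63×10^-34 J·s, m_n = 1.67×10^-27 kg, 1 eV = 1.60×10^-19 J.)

From E_n = n²h²/(8m_nL²), L = n·h/√(8m_nE_n).
E_1 = 9.02×10^5 eV = 1.443×10^-13 J, so L = 1·6.63×10^-34/√(8·1.67×10^-27·1.443×10^-13) = 1.51×10^-14 m = 15.1 fm.

L = 15.1 fm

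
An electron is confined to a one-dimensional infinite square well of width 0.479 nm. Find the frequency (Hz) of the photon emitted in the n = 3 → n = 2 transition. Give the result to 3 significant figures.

f = 1.98×10^15 Hz

E_1 = h²/(8m_eL²) = 2.626×10^-19 J and ΔE = (3² − 2²)E_1 = 1.313×10^-18 J.
f = ΔE/h = 1.313×10^-18/6.626×10^-34 = 1.98×10^15 Hz.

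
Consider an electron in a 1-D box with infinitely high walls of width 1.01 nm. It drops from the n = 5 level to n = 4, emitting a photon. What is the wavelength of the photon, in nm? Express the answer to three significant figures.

E_1 = h²/(8m_eL²) = 5.906×10^-20 J, so ΔE = (5² − 4²)E_1 = 5.315×10^-19 J.
λ = hc/ΔE = (6.626×10^-34·2.998×10^8)/5.315×10^-19 = 3.74×10^-7 m = 374 nm.

λ = 374 nm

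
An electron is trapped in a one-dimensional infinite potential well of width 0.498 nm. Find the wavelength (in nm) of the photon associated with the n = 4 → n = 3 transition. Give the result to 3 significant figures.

λ = 117 nm

E_1 = h²/(8m_eL²) = 2.429×10^-19 J, so ΔE = (4² − 3²)E_1 = 1.700×10^-18 J.
λ = hc/ΔE = (6.626×10^-34·2.998×10^8)/1.700×10^-18 = 1.17×10^-7 m = 117 nm.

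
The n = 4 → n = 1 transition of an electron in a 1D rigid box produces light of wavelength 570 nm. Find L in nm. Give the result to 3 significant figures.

L = 1.61 nm

The photon carries ΔE = hc/λ = 6.626×10^-34·2.998×10^8/5.70×10^-7 m = 3.485×10^-19 J.
Since ΔE = (4² − 1²)E_1, E_1 = 2.323×10^-20 J, and L = h/√(8m_eE_1) = 1.61×10^-9 m = 1.61 nm.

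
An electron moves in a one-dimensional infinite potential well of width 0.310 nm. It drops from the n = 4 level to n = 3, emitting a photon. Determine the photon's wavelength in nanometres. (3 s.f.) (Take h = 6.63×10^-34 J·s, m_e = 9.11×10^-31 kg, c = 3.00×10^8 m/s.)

λ = 45.3 nm

E_1 = h²/(8m_eL²) = 6.276×10^-19 J, so ΔE = (4² − 3²)E_1 = 4.393×10^-18 J.
λ = hc/ΔE = (6.63×10^-34·3.00×10^8)/4.393×10^-18 = 4.53×10^-8 m = 45.3 nm.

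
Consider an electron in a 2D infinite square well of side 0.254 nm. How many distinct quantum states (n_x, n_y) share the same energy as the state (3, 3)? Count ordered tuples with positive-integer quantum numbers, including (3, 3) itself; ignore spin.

The level has n_x² + n_y² = 18. The ordered positive-integer solutions are (3, 3).
That gives 1 state.

degeneracy = 1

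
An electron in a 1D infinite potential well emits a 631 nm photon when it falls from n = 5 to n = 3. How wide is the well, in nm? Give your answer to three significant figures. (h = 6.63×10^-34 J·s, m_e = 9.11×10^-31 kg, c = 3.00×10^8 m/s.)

L = 1.75 nm

The photon carries ΔE = hc/λ = 6.63×10^-34·3.00×10^8/6.31×10^-7 m = 3.152×10^-19 J.
Since ΔE = (5² − 3²)E_1, E_1 = 1.970×10^-20 J, and L = h/√(8m_eE_1) = 1.75×10^-9 m = 1.75 nm.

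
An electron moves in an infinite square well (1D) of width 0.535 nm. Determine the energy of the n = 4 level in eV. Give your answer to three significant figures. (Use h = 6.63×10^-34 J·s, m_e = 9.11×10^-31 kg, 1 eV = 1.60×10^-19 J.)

E_4 = 21.1 eV

For an infinite well E_n = n²h²/(8m_eL²), so E_1 = h²/(8m_eL²) = (6.63×10^-34)²/(8·9.11×10^-31·(5.35×10^-10 m)²) = 2.107×10^-19 J.
Then E_4 = 4²·E_1 = 16·2.107×10^-19 J = 3.371×10^-18 J.
Converting, E_4 = 3.371×10^-18 J / (1.60×10^-19 J/eV) = 21.1 eV.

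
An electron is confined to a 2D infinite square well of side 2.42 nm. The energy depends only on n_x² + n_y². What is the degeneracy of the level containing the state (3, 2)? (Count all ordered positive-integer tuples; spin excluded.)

degeneracy = 2

The level has n_x² + n_y² = 13. The ordered positive-integer solutions are (2, 3), (3, 2).
That gives 2 states.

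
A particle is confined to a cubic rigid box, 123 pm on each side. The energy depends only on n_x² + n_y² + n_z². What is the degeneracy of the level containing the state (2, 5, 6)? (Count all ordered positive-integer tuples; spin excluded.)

The level has n_x² + n_y² + n_z² = 65. The ordered positive-integer solutions are (2, 5, 6), (2, 6, 5), (5, 2, 6), (5, 6, 2), (6, 2, 5), (6, 5, 2).
That gives 6 states.

degeneracy = 6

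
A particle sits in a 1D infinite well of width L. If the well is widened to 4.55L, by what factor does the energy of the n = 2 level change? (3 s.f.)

0.0483

E_n ∝ 1/L², so the energy scales by 1/4.55² = 0.0483.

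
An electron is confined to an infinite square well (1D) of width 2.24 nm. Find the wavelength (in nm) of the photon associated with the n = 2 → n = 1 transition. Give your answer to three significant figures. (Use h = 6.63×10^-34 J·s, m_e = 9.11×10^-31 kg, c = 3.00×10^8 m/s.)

E_1 = h²/(8m_eL²) = 1.202×10^-20 J, so ΔE = (2² − 1²)E_1 = 3.606×10^-20 J.
λ = hc/ΔE = (6.63×10^-34·3.00×10^8)/3.606×10^-20 = 5.52×10^-6 m = 5.52×10^3 nm.

λ = 5.52×10^3 nm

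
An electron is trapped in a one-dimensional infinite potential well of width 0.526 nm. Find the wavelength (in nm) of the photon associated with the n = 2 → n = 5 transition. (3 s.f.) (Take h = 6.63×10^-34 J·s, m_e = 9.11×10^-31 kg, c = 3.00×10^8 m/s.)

E_1 = h²/(8m_eL²) = 2.180×10^-19 J, so ΔE = (5² − 2²)E_1 = 4.578×10^-18 J.
λ = hc/ΔE = (6.63×10^-34·3.00×10^8)/4.578×10^-18 = 4.34×10^-8 m = 43.4 nm.

λ = 43.4 nm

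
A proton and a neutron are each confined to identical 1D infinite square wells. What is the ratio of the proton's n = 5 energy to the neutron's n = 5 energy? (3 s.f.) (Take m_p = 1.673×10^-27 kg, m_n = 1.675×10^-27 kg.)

E_n ∝ 1/m at fixed n and L, so the ratio is m_n/m_p = 1.675×10^-27/1.673×10^-27 = 1.00.

1.00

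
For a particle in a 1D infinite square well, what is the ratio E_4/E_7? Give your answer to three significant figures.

E_n ∝ n², so E_4/E_7 = 4²/7² = 16/49 = 0.327.

0.327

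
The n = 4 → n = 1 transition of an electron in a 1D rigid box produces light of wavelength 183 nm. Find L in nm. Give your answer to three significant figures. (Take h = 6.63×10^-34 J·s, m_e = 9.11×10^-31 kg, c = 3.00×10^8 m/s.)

L = 0.912 nm

The photon carries ΔE = hc/λ = 6.63×10^-34·3.00×10^8/1.83×10^-7 m = 1.087×10^-18 J.
Since ΔE = (4² − 1²)E_1, E_1 = 7.247×10^-20 J, and L = h/√(8m_eE_1) = 9.12×10^-10 m = 0.912 nm.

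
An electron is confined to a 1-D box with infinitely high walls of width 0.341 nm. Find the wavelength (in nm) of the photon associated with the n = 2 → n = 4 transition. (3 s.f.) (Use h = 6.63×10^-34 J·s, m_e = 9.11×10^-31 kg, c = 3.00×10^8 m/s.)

E_1 = h²/(8m_eL²) = 5.187×10^-19 J, so ΔE = (4² − 2²)E_1 = 6.224×10^-18 J.
λ = hc/ΔE = (6.63×10^-34·3.00×10^8)/6.224×10^-18 = 3.20×10^-8 m = 32.0 nm.

λ = 32.0 nm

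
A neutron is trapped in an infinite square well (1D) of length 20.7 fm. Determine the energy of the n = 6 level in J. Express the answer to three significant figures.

E_6 = 2.75×10^-12 J

For an infinite well E_n = n²h²/(8m_nL²), so E_1 = h²/(8m_nL²) = (6.626×10^-34)²/(8·1.675×10^-27·(2.07×10^-14 m)²) = 7.646×10^-14 J.
Then E_6 = 6²·E_1 = 36·7.646×10^-14 J = 2.75×10^-12 J.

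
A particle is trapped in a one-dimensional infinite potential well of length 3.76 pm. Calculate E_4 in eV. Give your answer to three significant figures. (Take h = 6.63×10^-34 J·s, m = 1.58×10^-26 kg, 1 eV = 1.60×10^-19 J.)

For an infinite well E_n = n²h²/(8mL²), so E_1 = h²/(8mL²) = (6.63×10^-34)²/(8·1.58×10^-26·(3.76×10^-12 m)²) = 2.460×10^-19 J.
Then E_4 = 4²·E_1 = 16·2.460×10^-19 J = 3.936×10^-18 J.
Converting, E_4 = 3.936×10^-18 J / (1.60×10^-19 J/eV) = 24.6 eV.

E_4 = 24.6 eV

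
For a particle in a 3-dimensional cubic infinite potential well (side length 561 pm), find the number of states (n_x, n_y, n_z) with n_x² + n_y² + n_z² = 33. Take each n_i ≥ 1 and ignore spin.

degeneracy = 6

The level has n_x² + n_y² + n_z² = 33. The ordered positive-integer solutions are (1, 4, 4), (2, 2, 5), (2, 5, 2), (4, 1, 4), (4, 4, 1), (5, 2, 2).
That gives 6 states.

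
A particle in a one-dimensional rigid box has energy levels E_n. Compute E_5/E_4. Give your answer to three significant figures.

E_n ∝ n², so E_5/E_4 = 5²/4² = 25/16 = 1.56.

1.56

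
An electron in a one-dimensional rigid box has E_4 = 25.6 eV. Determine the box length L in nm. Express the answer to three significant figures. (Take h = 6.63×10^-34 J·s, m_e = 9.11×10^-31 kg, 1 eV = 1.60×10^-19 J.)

L = 0.485 nm

From E_n = n²h²/(8m_eL²), L = n·h/√(8m_eE_n).
E_4 = 25.6 eV = 4.096×10^-18 J, so L = 4·6.63×10^-34/√(8·9.11×10^-31·4.096×10^-18) = 4.85×10^-10 m = 0.485 nm.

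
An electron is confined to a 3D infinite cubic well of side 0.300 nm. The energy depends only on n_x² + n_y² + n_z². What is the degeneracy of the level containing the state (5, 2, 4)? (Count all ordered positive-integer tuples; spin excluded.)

degeneracy = 6

The level has n_x² + n_y² + n_z² = 45. The ordered positive-integer solutions are (2, 4, 5), (2, 5, 4), (4, 2, 5), (4, 5, 2), (5, 2, 4), (5, 4, 2).
That gives 6 states.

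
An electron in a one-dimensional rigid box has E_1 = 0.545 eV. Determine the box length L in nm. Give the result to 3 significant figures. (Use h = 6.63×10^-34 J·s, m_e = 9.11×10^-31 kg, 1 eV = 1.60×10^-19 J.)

From E_n = n²h²/(8m_eL²), L = n·h/√(8m_eE_n).
E_1 = 0.545 eV = 8.720×10^-20 J, so L = 1·6.63×10^-34/√(8·9.11×10^-31·8.720×10^-20) = 8.32×10^-10 m = 0.832 nm.

L = 0.832 nm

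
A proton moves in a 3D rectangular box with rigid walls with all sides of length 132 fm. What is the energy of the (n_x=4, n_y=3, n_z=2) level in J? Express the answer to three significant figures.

For a 3D rectangular well E = (h²/8m_p)·Σ n_i²/L_i² = (6.626×10^-34)²/(8·1.673×10^-27) · [4²/(132 fm)² + 3²/(132 fm)² + 2²/(132 fm)²].
Evaluating gives E = 5.46×10^-14 J.

E = 5.46×10^-14 J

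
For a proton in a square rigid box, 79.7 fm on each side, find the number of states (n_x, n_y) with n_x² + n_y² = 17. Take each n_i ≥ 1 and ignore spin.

degeneracy = 2

The level has n_x² + n_y² = 17. The ordered positive-integer solutions are (1, 4), (4, 1).
That gives 2 states.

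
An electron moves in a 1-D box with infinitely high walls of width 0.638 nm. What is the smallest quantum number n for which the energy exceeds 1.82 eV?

E_1 = h²/(8m_eL²) = 1.480×10^-19 J = 0.9238 eV.
Need n² > 1.82/0.9238 = 1.970, i.e. n > 1.404.
The smallest integer satisfying this is n = 2.

n = 2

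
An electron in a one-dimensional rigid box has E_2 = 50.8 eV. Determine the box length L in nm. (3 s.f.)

L = 0.172 nm

From E_n = n²h²/(8m_eL²), L = n·h/√(8m_eE_n).
E_2 = 50.8 eV = 8.138×10^-18 J, so L = 2·6.626×10^-34/√(8·9.109×10^-31·8.138×10^-18) = 1.72×10^-10 m = 0.172 nm.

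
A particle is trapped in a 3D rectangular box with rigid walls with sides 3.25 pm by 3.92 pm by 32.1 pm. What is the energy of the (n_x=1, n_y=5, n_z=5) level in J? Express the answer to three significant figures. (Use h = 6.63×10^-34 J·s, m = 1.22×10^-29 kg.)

For a 3D rectangular well E = (h²/8m)·Σ n_i²/L_i² = (6.63×10^-34)²/(8·1.22×10^-29) · [1²/(3.25 pm)² + 5²/(3.92 pm)² + 5²/(32.1 pm)²].
Evaluating gives E = 7.86×10^-15 J.

E = 7.86×10^-15 J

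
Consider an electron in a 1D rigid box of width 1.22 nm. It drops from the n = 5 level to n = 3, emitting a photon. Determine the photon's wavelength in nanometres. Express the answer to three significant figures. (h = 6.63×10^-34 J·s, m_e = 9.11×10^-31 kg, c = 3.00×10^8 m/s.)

E_1 = h²/(8m_eL²) = 4.052×10^-20 J, so ΔE = (5² − 3²)E_1 = 6.483×10^-19 J.
λ = hc/ΔE = (6.63×10^-34·3.00×10^8)/6.483×10^-19 = 3.07×10^-7 m = 307 nm.

λ = 307 nm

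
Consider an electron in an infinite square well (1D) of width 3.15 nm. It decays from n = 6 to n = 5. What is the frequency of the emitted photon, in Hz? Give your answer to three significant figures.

E_1 = h²/(8m_eL²) = 6.072×10^-21 J and ΔE = (6² − 5²)E_1 = 6.679×10^-20 J.
f = ΔE/h = 6.679×10^-20/6.626×10^-34 = 1.01×10^14 Hz.

f = 1.01×10^14 Hz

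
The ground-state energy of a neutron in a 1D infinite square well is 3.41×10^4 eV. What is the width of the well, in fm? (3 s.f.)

From E_n = n²h²/(8m_nL²), L = n·h/√(8m_nE_n).
E_1 = 3.41×10^4 eV = 5.463×10^-15 J, so L = 1·6.626×10^-34/√(8·1.675×10^-27·5.463×10^-15) = 7.74×10^-14 m = 77.4 fm.

L = 77.4 fm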